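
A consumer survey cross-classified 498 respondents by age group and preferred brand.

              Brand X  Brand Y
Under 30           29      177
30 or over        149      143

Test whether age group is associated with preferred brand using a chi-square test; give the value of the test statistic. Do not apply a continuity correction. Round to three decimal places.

71.801

Row totals: 206, 292. Column totals: 178, 320. Grand total N = 498.
Expected counts (row total × column total / N):
  Under 30, Brand X: 206×178/498 = 73.6305
  Under 30, Brand Y: 206×320/498 = 132.3695
  30 or over, Brand X: 292×178/498 = 104.3695
  30 or over, Brand Y: 292×320/498 = 187.6305
Contributions (O − E)²/E:
  (29 − 73.6305)²/73.6305 = 27.0524
  (177 − 132.3695)²/132.3695 = 15.0479
  (149 − 104.3695)²/104.3695 = 19.0849
  (143 − 187.6305)²/187.6305 = 10.6160
χ² = 27.0524 + 15.0479 + 19.0849 + 10.6160 = 71.801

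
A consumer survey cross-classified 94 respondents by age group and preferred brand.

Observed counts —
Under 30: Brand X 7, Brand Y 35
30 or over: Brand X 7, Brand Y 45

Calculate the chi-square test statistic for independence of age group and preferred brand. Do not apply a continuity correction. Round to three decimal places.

0.188

Row totals: 42, 52. Column totals: 14, 80. Grand total N = 94.
Expected counts (row total × column total / N):
  Under 30, Brand X: 42×14/94 = 6.2553
  Under 30, Brand Y: 42×80/94 = 35.7447
  30 or over, Brand X: 52×14/94 = 7.7447
  30 or over, Brand Y: 52×80/94 = 44.2553
Contributions (O − E)²/E:
  (7 − 6.2553)²/6.2553 = 0.0887
  (35 − 35.7447)²/35.7447 = 0.0155
  (7 − 7.7447)²/7.7447 = 0.0716
  (45 − 44.2553)²/44.2553 = 0.0125
χ² = 0.0887 + 0.0155 + 0.0716 + 0.0125 = 0.188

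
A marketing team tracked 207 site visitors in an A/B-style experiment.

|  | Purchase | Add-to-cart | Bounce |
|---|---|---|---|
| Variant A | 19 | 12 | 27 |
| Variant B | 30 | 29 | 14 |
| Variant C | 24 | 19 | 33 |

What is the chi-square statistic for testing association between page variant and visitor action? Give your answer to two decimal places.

Row totals: 58, 73, 76. Column totals: 73, 60, 74. Grand total N = 207.
Expected counts (row total × column total / N):
  Variant A, Purchase: 58×73/207 = 20.454
  Variant A, Add-to-cart: 58×60/207 = 16.812
  Variant A, Bounce: 58×74/207 = 20.734
  Variant B, Purchase: 73×73/207 = 25.744
  Variant B, Add-to-cart: 73×60/207 = 21.159
  Variant B, Bounce: 73×74/207 = 26.097
  Variant C, Purchase: 76×73/207 = 26.802
  Variant C, Add-to-cart: 76×60/207 = 22.029
  Variant C, Bounce: 76×74/207 = 27.169
Contributions (O − E)²/E:
  (19 − 20.454)²/20.454 = 0.1034
  (12 − 16.812)²/16.812 = 1.3773
  (27 − 20.734)²/20.734 = 1.8936
  (30 − 25.744)²/25.744 = 0.7036
  (29 − 21.159)²/21.159 = 2.9057
  (14 − 26.097)²/26.097 = 5.6074
  (24 − 26.802)²/26.802 = 0.2929
  (19 − 22.029)²/22.029 = 0.4165
  (33 − 27.169)²/27.169 = 1.2514
χ² = 0.1034 + 1.3773 + 1.8936 + 0.7036 + 2.9057 + 5.6074 + 0.2929 + 0.4165 + 1.2514 = 14.55

14.55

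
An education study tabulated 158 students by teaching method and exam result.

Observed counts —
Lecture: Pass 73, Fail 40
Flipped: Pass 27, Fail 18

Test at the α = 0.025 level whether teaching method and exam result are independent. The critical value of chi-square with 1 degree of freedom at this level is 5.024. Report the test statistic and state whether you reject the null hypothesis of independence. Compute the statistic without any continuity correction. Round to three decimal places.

Row totals: 113, 45. Column totals: 100, 58. Grand total N = 158.
Expected counts (row total × column total / N):
  Lecture, Pass: 113×100/158 = 71.5190
  Lecture, Fail: 113×58/158 = 41.4810
  Flipped, Pass: 45×100/158 = 28.4810
  Flipped, Fail: 45×58/158 = 16.5190
Contributions (O − E)²/E:
  (73 − 71.5190)²/71.5190 = 0.0307
  (40 − 41.4810)²/41.4810 = 0.0529
  (27 − 28.4810)²/28.4810 = 0.0770
  (18 − 16.5190)²/16.5190 = 0.1328
χ² = 0.0307 + 0.0529 + 0.0770 + 0.1328 = 0.293
df = (2−1)(2−1) = 1. Since 0.293 < 5.024, fail to reject the null hypothesis of independence at α = 0.025.

0.293; fail to reject H₀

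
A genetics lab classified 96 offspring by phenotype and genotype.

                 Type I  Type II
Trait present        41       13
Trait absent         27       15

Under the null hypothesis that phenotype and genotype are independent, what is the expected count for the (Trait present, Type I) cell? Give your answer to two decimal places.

38.25

Row total (Trait present) = 54; column total (Type I) = 68; grand total N = 96.
Expected count = (row total × column total) / N = 54 × 68 / 96 = 38.25.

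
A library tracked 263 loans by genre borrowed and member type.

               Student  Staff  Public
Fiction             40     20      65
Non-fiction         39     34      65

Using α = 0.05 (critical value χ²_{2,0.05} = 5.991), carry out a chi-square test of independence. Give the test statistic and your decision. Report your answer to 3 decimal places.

Row totals: 125, 138. Column totals: 79, 54, 130. Grand total N = 263.
Expected counts (row total × column total / N):
  Fiction, Student: 125×79/263 = 37.5475
  Fiction, Staff: 125×54/263 = 25.6654
  Fiction, Public: 125×130/263 = 61.7871
  Non-fiction, Student: 138×79/263 = 41.4525
  Non-fiction, Staff: 138×54/263 = 28.3346
  Non-fiction, Public: 138×130/263 = 68.2129
Contributions (O − E)²/E:
  (40 − 37.5475)²/37.5475 = 0.1602
  (20 − 25.6654)²/25.6654 = 1.2506
  (65 − 61.7871)²/61.7871 = 0.1671
  (39 − 41.4525)²/41.4525 = 0.1451
  (34 − 28.3346)²/28.3346 = 1.1328
  (65 − 68.2129)²/68.2129 = 0.1513
χ² = 0.1602 + 1.2506 + 0.1671 + 0.1451 + 1.1328 + 0.1513 = 3.007
df = (2−1)(3−1) = 2. Since 3.007 < 5.991, fail to reject the null hypothesis of independence at α = 0.05.

3.007; fail to reject H₀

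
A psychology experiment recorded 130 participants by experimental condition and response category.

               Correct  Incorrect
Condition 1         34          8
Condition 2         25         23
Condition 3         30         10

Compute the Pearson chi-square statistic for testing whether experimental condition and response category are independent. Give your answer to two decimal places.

9.79

Row totals: 42, 48, 40. Column totals: 89, 41. Grand total N = 130.
Expected counts (row total × column total / N):
  Condition 1, Correct: 42×89/130 = 28.754
  Condition 1, Incorrect: 42×41/130 = 13.246
  Condition 2, Correct: 48×89/130 = 32.862
  Condition 2, Incorrect: 48×41/130 = 15.138
  Condition 3, Correct: 40×89/130 = 27.385
  Condition 3, Incorrect: 40×41/130 = 12.615
Contributions (O − E)²/E:
  (34 − 28.754)²/28.754 = 0.9571
  (8 − 13.246)²/13.246 = 2.0776
  (25 − 32.862)²/32.862 = 1.8809
  (23 − 15.138)²/15.138 = 4.0832
  (30 − 27.385)²/27.385 = 0.2497
  (10 − 12.615)²/12.615 = 0.5421
χ² = 0.9571 + 2.0776 + 1.8809 + 4.0832 + 0.2497 + 0.5421 = 9.79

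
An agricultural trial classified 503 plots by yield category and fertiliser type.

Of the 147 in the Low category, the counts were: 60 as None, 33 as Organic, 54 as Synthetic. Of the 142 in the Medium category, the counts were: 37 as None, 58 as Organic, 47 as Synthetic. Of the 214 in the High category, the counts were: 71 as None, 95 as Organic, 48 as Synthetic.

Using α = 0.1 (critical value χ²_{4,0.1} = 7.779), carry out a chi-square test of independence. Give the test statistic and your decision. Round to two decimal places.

Row totals: 147, 142, 214. Column totals: 168, 186, 149. Grand total N = 503.
Expected counts (row total × column total / N):
  Low, None: 147×168/503 = 49.097
  Low, Organic: 147×186/503 = 54.358
  Low, Synthetic: 147×149/503 = 43.545
  Medium, None: 142×168/503 = 47.427
  Medium, Organic: 142×186/503 = 52.509
  Medium, Synthetic: 142×149/503 = 42.064
  High, None: 214×168/503 = 71.475
  High, Organic: 214×186/503 = 79.133
  High, Synthetic: 214×149/503 = 63.392
Contributions (O − E)²/E:
  (60 − 49.097)²/49.097 = 2.4212
  (33 − 54.358)²/54.358 = 8.3918
  (54 − 43.545)²/43.545 = 2.5102
  (37 − 47.427)²/47.427 = 2.2924
  (58 − 52.509)²/52.509 = 0.5742
  (47 − 42.064)²/42.064 = 0.5792
  (71 − 71.475)²/71.475 = 0.0032
  (95 − 79.133)²/79.133 = 3.1815
  (48 − 63.392)²/63.392 = 3.7373
χ² = 2.4212 + 8.3918 + 2.5102 + 2.2924 + 0.5742 + 0.5792 + 0.0032 + 3.1815 + 3.7373 = 23.69
df = (3−1)(3−1) = 4. Since 23.69 > 7.779, reject the null hypothesis of independence at α = 0.1.

23.69; reject H₀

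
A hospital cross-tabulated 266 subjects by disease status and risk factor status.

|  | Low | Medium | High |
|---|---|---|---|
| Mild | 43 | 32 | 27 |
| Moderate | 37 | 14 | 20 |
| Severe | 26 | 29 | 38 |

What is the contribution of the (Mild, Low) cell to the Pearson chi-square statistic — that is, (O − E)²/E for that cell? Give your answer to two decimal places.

0.14

Row total (Mild) = 102; column total (Low) = 106; N = 266.
Expected count E = 102 × 106 / 266 = 40.647.
Contribution = (O − E)²/E = (43 − 40.647)² / 40.647 = 0.14.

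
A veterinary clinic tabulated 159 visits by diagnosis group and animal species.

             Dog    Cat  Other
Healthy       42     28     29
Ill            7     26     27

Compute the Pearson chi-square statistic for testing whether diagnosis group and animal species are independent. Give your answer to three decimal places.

Row totals: 99, 60. Column totals: 49, 54, 56. Grand total N = 159.
Expected counts (row total × column total / N):
  Healthy, Dog: 99×49/159 = 30.5094
  Healthy, Cat: 99×54/159 = 33.6226
  Healthy, Other: 99×56/159 = 34.8679
  Ill, Dog: 60×49/159 = 18.4906
  Ill, Cat: 60×54/159 = 20.3774
  Ill, Other: 60×56/159 = 21.1321
Contributions (O − E)²/E:
  (42 − 30.5094)²/30.5094 = 4.3276
  (28 − 33.6226)²/33.6226 = 0.9402
  (29 − 34.8679)²/34.8679 = 0.9875
  (7 − 18.4906)²/18.4906 = 7.1406
  (26 − 20.3774)²/20.3774 = 1.5514
  (27 − 21.1321)²/21.1321 = 1.6294
χ² = 4.3276 + 0.9402 + 0.9875 + 7.1406 + 1.5514 + 1.6294 = 16.577

16.577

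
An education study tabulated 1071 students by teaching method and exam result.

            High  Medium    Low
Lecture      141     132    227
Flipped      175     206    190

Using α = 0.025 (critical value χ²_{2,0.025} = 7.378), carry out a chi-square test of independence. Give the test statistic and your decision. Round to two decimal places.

18.52; reject H₀

Row totals: 500, 571. Column totals: 316, 338, 417. Grand total N = 1071.
Expected counts (row total × column total / N):
  Lecture, High: 500×316/1071 = 147.526
  Lecture, Medium: 500×338/1071 = 157.796
  Lecture, Low: 500×417/1071 = 194.678
  Flipped, High: 571×316/1071 = 168.474
  Flipped, Medium: 571×338/1071 = 180.204
  Flipped, Low: 571×417/1071 = 222.322
Contributions (O − E)²/E:
  (141 − 147.526)²/147.526 = 0.2887
  (132 − 157.796)²/157.796 = 4.2170
  (227 − 194.678)²/194.678 = 5.3664
  (175 − 168.474)²/168.474 = 0.2528
  (206 − 180.204)²/180.204 = 3.6927
  (190 − 222.322)²/222.322 = 4.6991
χ² = 0.2887 + 4.2170 + 5.3664 + 0.2528 + 3.6927 + 4.6991 = 18.52
df = (2−1)(3−1) = 2. Since 18.52 > 7.378, reject the null hypothesis of independence at α = 0.025.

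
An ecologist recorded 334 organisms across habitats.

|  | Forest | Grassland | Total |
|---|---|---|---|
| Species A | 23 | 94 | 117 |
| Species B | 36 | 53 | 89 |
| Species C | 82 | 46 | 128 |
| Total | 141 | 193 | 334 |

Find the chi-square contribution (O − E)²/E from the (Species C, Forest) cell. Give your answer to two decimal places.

Row total (Species C) = 128; column total (Forest) = 141; N = 334.
Expected count E = 128 × 141 / 334 = 54.036.
Contribution = (O − E)²/E = (82 − 54.036)² / 54.036 = 14.47.

14.47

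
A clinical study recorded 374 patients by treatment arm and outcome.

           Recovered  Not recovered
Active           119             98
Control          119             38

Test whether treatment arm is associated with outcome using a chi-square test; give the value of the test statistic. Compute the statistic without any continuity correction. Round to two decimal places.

Row totals: 217, 157. Column totals: 238, 136. Grand total N = 374.
Expected counts (row total × column total / N):
  Active, Recovered: 217×238/374 = 138.091
  Active, Not recovered: 217×136/374 = 78.909
  Control, Recovered: 157×238/374 = 99.909
  Control, Not recovered: 157×136/374 = 57.091
Contributions (O − E)²/E:
  (119 − 138.091)²/138.091 = 2.6393
  (98 − 78.909)²/78.909 = 4.6188
  (119 − 99.909)²/99.909 = 3.6480
  (38 − 57.091)²/57.091 = 6.3840
χ² = 2.6393 + 4.6188 + 3.6480 + 6.3840 = 17.29

17.29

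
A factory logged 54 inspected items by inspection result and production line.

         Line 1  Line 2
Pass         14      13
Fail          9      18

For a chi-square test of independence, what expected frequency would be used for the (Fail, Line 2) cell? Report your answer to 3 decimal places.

15.500

Row total (Fail) = 27; column total (Line 2) = 31; grand total N = 54.
Expected count = (row total × column total) / N = 27 × 31 / 54 = 15.500.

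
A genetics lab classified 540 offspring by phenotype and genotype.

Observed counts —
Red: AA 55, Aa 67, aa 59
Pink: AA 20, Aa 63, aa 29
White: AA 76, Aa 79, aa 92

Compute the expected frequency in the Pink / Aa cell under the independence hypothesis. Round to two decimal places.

43.35

Row total (Pink) = 112; column total (Aa) = 209; grand total N = 540.
Expected count = (row total × column total) / N = 112 × 209 / 540 = 43.35.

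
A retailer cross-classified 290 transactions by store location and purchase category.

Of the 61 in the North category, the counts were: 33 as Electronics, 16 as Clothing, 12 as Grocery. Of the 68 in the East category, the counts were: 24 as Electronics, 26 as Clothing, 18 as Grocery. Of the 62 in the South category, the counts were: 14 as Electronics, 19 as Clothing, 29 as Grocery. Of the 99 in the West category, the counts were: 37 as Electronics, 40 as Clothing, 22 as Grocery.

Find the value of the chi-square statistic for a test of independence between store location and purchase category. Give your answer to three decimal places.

Row totals: 61, 68, 62, 99. Column totals: 108, 101, 81. Grand total N = 290.
Expected counts (row total × column total / N):
  North, Electronics: 61×108/290 = 22.7172
  North, Clothing: 61×101/290 = 21.2448
  North, Grocery: 61×81/290 = 17.0379
  East, Electronics: 68×108/290 = 25.3241
  East, Clothing: 68×101/290 = 23.6828
  East, Grocery: 68×81/290 = 18.9931
  South, Electronics: 62×108/290 = 23.0897
  South, Clothing: 62×101/290 = 21.5931
  South, Grocery: 62×81/290 = 17.3172
  West, Electronics: 99×108/290 = 36.8690
  West, Clothing: 99×101/290 = 34.4793
  West, Grocery: 99×81/290 = 27.6517
Contributions (O − E)²/E:
  (33 − 22.7172)²/22.7172 = 4.6544
  (16 − 21.2448)²/21.2448 = 1.2948
  (12 − 17.0379)²/17.0379 = 1.4896
  (24 − 25.3241)²/25.3241 = 0.0692
  (26 − 23.6828)²/23.6828 = 0.2267
  (18 − 18.9931)²/18.9931 = 0.0519
  (14 − 23.0897)²/23.0897 = 3.5783
  (19 − 21.5931)²/21.5931 = 0.3114
  (29 − 17.3172)²/17.3172 = 7.8816
  (37 − 36.8690)²/36.8690 = 0.0005
  (40 − 34.4793)²/34.4793 = 0.8840
  (22 − 27.6517)²/27.6517 = 1.1551
χ² = 4.6544 + 1.2948 + 1.4896 + 0.0692 + 0.2267 + 0.0519 + 3.5783 + 0.3114 + 7.8816 + 0.0005 + 0.8840 + 1.1551 = 21.598

21.598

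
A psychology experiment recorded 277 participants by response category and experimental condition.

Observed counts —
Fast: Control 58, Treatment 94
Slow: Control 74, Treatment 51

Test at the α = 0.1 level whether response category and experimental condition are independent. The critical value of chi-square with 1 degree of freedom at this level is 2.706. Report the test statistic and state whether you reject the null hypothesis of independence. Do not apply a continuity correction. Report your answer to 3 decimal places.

12.175; reject H₀

Row totals: 152, 125. Column totals: 132, 145. Grand total N = 277.
Expected counts (row total × column total / N):
  Fast, Control: 152×132/277 = 72.4332
  Fast, Treatment: 152×145/277 = 79.5668
  Slow, Control: 125×132/277 = 59.5668
  Slow, Treatment: 125×145/277 = 65.4332
Contributions (O − E)²/E:
  (58 − 72.4332)²/72.4332 = 2.8760
  (94 − 79.5668)²/79.5668 = 2.6181
  (74 − 59.5668)²/59.5668 = 3.4972
  (51 − 65.4332)²/65.4332 = 3.1837
χ² = 2.8760 + 2.6181 + 3.4972 + 3.1837 = 12.175
df = (2−1)(2−1) = 1. Since 12.175 > 2.706, reject the null hypothesis of independence at α = 0.1.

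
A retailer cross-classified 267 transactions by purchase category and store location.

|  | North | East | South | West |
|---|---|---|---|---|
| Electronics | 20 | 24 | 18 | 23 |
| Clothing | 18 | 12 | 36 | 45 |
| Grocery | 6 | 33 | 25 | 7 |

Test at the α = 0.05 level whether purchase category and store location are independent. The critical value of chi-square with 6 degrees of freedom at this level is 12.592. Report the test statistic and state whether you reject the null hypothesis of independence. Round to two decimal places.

44.59; reject H₀

Row totals: 85, 111, 71. Column totals: 44, 69, 79, 75. Grand total N = 267.
Expected counts (row total × column total / N):
  Electronics, North: 85×44/267 = 14.007
  Electronics, East: 85×69/267 = 21.966
  Electronics, South: 85×79/267 = 25.150
  Electronics, West: 85×75/267 = 23.876
  Clothing, North: 111×44/267 = 18.292
  Clothing, East: 111×69/267 = 28.685
  Clothing, South: 111×79/267 = 32.843
  Clothing, West: 111×75/267 = 31.180
  Grocery, North: 71×44/267 = 11.700
  Grocery, East: 71×69/267 = 18.348
  Grocery, South: 71×79/267 = 21.007
  Grocery, West: 71×75/267 = 19.944
Contributions (O − E)²/E:
  (20 − 14.007)²/14.007 = 2.5641
  (24 − 21.966)²/21.966 = 0.1883
  (18 − 25.150)²/25.150 = 2.0327
  (23 − 23.876)²/23.876 = 0.0321
  (18 − 18.292)²/18.292 = 0.0047
  (12 − 28.685)²/28.685 = 9.7050
  (36 − 32.843)²/32.843 = 0.3035
  (45 − 31.180)²/31.180 = 6.1255
  (6 − 11.700)²/11.700 = 2.7769
  (33 − 18.348)²/18.348 = 11.7005
  (25 − 21.007)²/21.007 = 0.7590
  (7 − 19.944)²/19.944 = 8.4009
χ² = 2.5641 + 0.1883 + 2.0327 + 0.0321 + 0.0047 + 9.7050 + 0.3035 + 6.1255 + 2.7769 + 11.7005 + 0.7590 + 8.4009 = 44.59
df = (3−1)(4−1) = 6. Since 44.59 > 12.592, reject the null hypothesis of independence at α = 0.05.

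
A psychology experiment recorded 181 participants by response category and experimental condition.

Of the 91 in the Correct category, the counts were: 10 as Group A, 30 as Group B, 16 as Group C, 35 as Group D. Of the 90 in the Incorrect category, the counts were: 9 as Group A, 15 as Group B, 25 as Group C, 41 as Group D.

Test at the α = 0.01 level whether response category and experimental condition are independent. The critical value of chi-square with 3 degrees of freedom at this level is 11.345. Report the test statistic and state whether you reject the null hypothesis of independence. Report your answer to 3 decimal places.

Row totals: 91, 90. Column totals: 19, 45, 41, 76. Grand total N = 181.
Expected counts (row total × column total / N):
  Correct, Group A: 91×19/181 = 9.5525
  Correct, Group B: 91×45/181 = 22.6243
  Correct, Group C: 91×41/181 = 20.6133
  Correct, Group D: 91×76/181 = 38.2099
  Incorrect, Group A: 90×19/181 = 9.4475
  Incorrect, Group B: 90×45/181 = 22.3757
  Incorrect, Group C: 90×41/181 = 20.3867
  Incorrect, Group D: 90×76/181 = 37.7901
Contributions (O − E)²/E:
  (10 − 9.5525)²/9.5525 = 0.0210
  (30 − 22.6243)²/22.6243 = 2.4045
  (16 − 20.6133)²/20.6133 = 1.0325
  (35 − 38.2099)²/38.2099 = 0.2697
  (9 − 9.4475)²/9.4475 = 0.0212
  (15 − 22.3757)²/22.3757 = 2.4313
  (25 − 20.3867)²/20.3867 = 1.0439
  (41 − 37.7901)²/37.7901 = 0.2726
χ² = 0.0210 + 2.4045 + 1.0325 + 0.2697 + 0.0212 + 2.4313 + 1.0439 + 0.2726 = 7.497
df = (2−1)(4−1) = 3. Since 7.497 < 11.345, fail to reject the null hypothesis of independence at α = 0.01.

7.497; fail to reject H₀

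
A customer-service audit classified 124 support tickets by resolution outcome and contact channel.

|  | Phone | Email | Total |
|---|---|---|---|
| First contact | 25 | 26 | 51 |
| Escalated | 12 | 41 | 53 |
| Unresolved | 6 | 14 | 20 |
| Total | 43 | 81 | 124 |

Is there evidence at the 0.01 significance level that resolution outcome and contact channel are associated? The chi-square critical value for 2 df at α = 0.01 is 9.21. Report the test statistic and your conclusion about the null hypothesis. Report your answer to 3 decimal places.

Grand total N = 124.
Expected counts (row total × column total / N):
  First contact, Phone: 51×43/124 = 17.6855
  First contact, Email: 51×81/124 = 33.3145
  Escalated, Phone: 53×43/124 = 18.3790
  Escalated, Email: 53×81/124 = 34.6210
  Unresolved, Phone: 20×43/124 = 6.9355
  Unresolved, Email: 20×81/124 = 13.0645
Contributions (O − E)²/E:
  (25 − 17.6855)²/17.6855 = 3.0252
  (26 − 33.3145)²/33.3145 = 1.6060
  (12 − 18.3790)²/18.3790 = 2.2140
  (41 − 34.6210)²/34.6210 = 1.1753
  (6 − 6.9355)²/6.9355 = 0.1262
  (14 − 13.0645)²/13.0645 = 0.0670
χ² = 3.0252 + 1.6060 + 2.2140 + 1.1753 + 0.1262 + 0.0670 = 8.214
df = (3−1)(2−1) = 2. Since 8.214 < 9.21, fail to reject the null hypothesis of independence at α = 0.01.

8.214; fail to reject H₀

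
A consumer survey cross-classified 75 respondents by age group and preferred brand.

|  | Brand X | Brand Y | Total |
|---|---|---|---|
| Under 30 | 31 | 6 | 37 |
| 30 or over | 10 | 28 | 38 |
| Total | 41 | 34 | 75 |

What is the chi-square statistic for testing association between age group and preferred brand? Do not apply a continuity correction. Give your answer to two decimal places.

24.98

Grand total N = 75.
Expected counts (row total × column total / N):
  Under 30, Brand X: 37×41/75 = 20.227
  Under 30, Brand Y: 37×34/75 = 16.773
  30 or over, Brand X: 38×41/75 = 20.773
  30 or over, Brand Y: 38×34/75 = 17.227
Contributions (O − E)²/E:
  (31 − 20.227)²/20.227 = 5.7378
  (6 − 16.773)²/16.773 = 6.9193
  (10 − 20.773)²/20.773 = 5.5869
  (28 − 17.227)²/17.227 = 6.7370
χ² = 5.7378 + 6.9193 + 5.5869 + 6.7370 = 24.98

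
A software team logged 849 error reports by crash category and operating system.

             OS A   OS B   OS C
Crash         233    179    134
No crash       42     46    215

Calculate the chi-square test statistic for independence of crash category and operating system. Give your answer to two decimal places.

Row totals: 546, 303. Column totals: 275, 225, 349. Grand total N = 849.
Expected counts (row total × column total / N):
  Crash, OS A: 546×275/849 = 176.855
  Crash, OS B: 546×225/849 = 144.700
  Crash, OS C: 546×349/849 = 224.445
  No crash, OS A: 303×275/849 = 98.145
  No crash, OS B: 303×225/849 = 80.300
  No crash, OS C: 303×349/849 = 124.555
Contributions (O − E)²/E:
  (233 − 176.855)²/176.855 = 17.8240
  (179 − 144.700)²/144.700 = 8.1305
  (134 − 224.445)²/224.445 = 36.4468
  (42 − 98.145)²/98.145 = 32.1184
  (46 − 80.300)²/80.300 = 14.6512
  (215 − 124.555)²/124.555 = 65.6762
χ² = 17.8240 + 8.1305 + 36.4468 + 32.1184 + 14.6512 + 65.6762 = 174.85

174.85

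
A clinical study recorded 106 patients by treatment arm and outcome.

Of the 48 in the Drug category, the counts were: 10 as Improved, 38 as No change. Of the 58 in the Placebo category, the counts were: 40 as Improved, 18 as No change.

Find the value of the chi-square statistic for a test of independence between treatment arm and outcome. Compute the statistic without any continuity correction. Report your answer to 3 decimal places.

Row totals: 48, 58. Column totals: 50, 56. Grand total N = 106.
Expected counts (row total × column total / N):
  Drug, Improved: 48×50/106 = 22.6415
  Drug, No change: 48×56/106 = 25.3585
  Placebo, Improved: 58×50/106 = 27.3585
  Placebo, No change: 58×56/106 = 30.6415
Contributions (O − E)²/E:
  (10 − 22.6415)²/22.6415 = 7.0582
  (38 − 25.3585)²/25.3585 = 6.3019
  (40 − 27.3585)²/27.3585 = 5.8412
  (18 − 30.6415)²/30.6415 = 5.2154
χ² = 7.0582 + 6.3019 + 5.8412 + 5.2154 = 24.417

24.417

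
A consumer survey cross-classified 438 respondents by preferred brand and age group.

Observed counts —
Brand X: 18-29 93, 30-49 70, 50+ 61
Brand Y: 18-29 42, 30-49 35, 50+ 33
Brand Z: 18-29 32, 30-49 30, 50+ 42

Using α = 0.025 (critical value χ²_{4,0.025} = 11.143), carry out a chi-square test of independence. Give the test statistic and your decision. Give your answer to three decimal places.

Row totals: 224, 110, 104. Column totals: 167, 135, 136. Grand total N = 438.
Expected counts (row total × column total / N):
  Brand X, 18-29: 224×167/438 = 85.4064
  Brand X, 30-49: 224×135/438 = 69.0411
  Brand X, 50+: 224×136/438 = 69.5525
  Brand Y, 18-29: 110×167/438 = 41.9406
  Brand Y, 30-49: 110×135/438 = 33.9041
  Brand Y, 50+: 110×136/438 = 34.1553
  Brand Z, 18-29: 104×167/438 = 39.6530
  Brand Z, 30-49: 104×135/438 = 32.0548
  Brand Z, 50+: 104×136/438 = 32.2922
Contributions (O − E)²/E:
  (93 − 85.4064)²/85.4064 = 0.6752
  (70 − 69.0411)²/69.0411 = 0.0133
  (61 − 69.5525)²/69.5525 = 1.0517
  (42 − 41.9406)²/41.9406 = 0.0001
  (35 − 33.9041)²/33.9041 = 0.0354
  (33 − 34.1553)²/34.1553 = 0.0391
  (32 − 39.6530)²/39.6530 = 1.4770
  (30 − 32.0548)²/32.0548 = 0.1317
  (42 − 32.2922)²/32.2922 = 2.9184
χ² = 0.6752 + 0.0133 + 1.0517 + 0.0001 + 0.0354 + 0.0391 + 1.4770 + 0.1317 + 2.9184 = 6.342
df = (3−1)(3−1) = 4. Since 6.342 < 11.143, fail to reject the null hypothesis of independence at α = 0.025.

6.342; fail to reject H₀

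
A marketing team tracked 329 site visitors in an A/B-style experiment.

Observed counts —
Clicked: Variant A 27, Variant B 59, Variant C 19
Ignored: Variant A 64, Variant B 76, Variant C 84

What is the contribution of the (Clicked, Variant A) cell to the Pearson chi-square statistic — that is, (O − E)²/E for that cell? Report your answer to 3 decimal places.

Row total (Clicked) = 105; column total (Variant A) = 91; N = 329.
Expected count E = 105 × 91 / 329 = 29.0426.
Contribution = (O − E)²/E = (27 − 29.0426)² / 29.0426 = 0.144.

0.144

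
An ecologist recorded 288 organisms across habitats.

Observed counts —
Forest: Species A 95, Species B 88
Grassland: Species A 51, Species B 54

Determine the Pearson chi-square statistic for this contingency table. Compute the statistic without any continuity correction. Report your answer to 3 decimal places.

0.298

Row totals: 183, 105. Column totals: 146, 142. Grand total N = 288.
Expected counts (row total × column total / N):
  Forest, Species A: 183×146/288 = 92.7708
  Forest, Species B: 183×142/288 = 90.2292
  Grassland, Species A: 105×146/288 = 53.2292
  Grassland, Species B: 105×142/288 = 51.7708
Contributions (O − E)²/E:
  (95 − 92.7708)²/92.7708 = 0.0536
  (88 − 90.2292)²/90.2292 = 0.0551
  (51 − 53.2292)²/53.2292 = 0.0934
  (54 − 51.7708)²/51.7708 = 0.0960
χ² = 0.0536 + 0.0551 + 0.0934 + 0.0960 = 0.298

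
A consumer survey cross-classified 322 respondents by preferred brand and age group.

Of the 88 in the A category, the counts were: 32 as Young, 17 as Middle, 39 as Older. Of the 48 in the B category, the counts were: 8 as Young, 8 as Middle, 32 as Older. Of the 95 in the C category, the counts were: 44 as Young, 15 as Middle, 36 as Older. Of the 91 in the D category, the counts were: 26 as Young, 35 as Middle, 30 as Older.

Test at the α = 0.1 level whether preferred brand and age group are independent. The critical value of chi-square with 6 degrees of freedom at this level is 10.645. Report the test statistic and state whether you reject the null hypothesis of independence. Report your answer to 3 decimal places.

Row totals: 88, 48, 95, 91. Column totals: 110, 75, 137. Grand total N = 322.
Expected counts (row total × column total / N):
  A, Young: 88×110/322 = 30.06211
  A, Middle: 88×75/322 = 20.49689
  A, Older: 88×137/322 = 37.44099
  B, Young: 48×110/322 = 16.39752
  B, Middle: 48×75/322 = 11.18012
  B, Older: 48×137/322 = 20.42236
  C, Young: 95×110/322 = 32.45342
  C, Middle: 95×75/322 = 22.12733
  C, Older: 95×137/322 = 40.41925
  D, Young: 91×110/322 = 31.08696
  D, Middle: 91×75/322 = 21.19565
  D, Older: 91×137/322 = 38.71739
Contributions (O − E)²/E:
  (32 − 30.06211)²/30.06211 = 0.1249
  (17 − 20.49689)²/20.49689 = 0.5966
  (39 − 37.44099)²/37.44099 = 0.0649
  (8 − 16.39752)²/16.39752 = 4.3005
  (8 − 11.18012)²/11.18012 = 0.9046
  (32 − 20.42236)²/20.42236 = 6.5635
  (44 − 32.45342)²/32.45342 = 4.1081
  (15 − 22.12733)²/22.12733 = 2.2958
  (36 − 40.41925)²/40.41925 = 0.4832
  (26 − 31.08696)²/31.08696 = 0.8324
  (35 − 21.19565)²/21.19565 = 8.9905
  (30 − 38.71739)²/38.71739 = 1.9628
χ² = 0.1249 + 0.5966 + 0.0649 + 4.3005 + 0.9046 + 6.5635 + 4.1081 + 2.2958 + 0.4832 + 0.8324 + 8.9905 + 1.9628 = 31.228
df = (4−1)(3−1) = 6. Since 31.228 > 10.645, reject the null hypothesis of independence at α = 0.1.

31.228; reject H₀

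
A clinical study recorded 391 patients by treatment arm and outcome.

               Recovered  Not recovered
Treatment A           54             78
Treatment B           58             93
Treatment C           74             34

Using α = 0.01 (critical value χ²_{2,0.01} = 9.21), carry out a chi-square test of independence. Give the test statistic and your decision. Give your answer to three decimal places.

Row totals: 132, 151, 108. Column totals: 186, 205. Grand total N = 391.
Expected counts (row total × column total / N):
  Treatment A, Recovered: 132×186/391 = 62.7928
  Treatment A, Not recovered: 132×205/391 = 69.2072
  Treatment B, Recovered: 151×186/391 = 71.8312
  Treatment B, Not recovered: 151×205/391 = 79.1688
  Treatment C, Recovered: 108×186/391 = 51.3760
  Treatment C, Not recovered: 108×205/391 = 56.6240
Contributions (O − E)²/E:
  (54 − 62.7928)²/62.7928 = 1.2312
  (78 − 69.2072)²/69.2072 = 1.1171
  (58 − 71.8312)²/71.8312 = 2.6632
  (93 − 79.1688)²/79.1688 = 2.4164
  (74 − 51.3760)²/51.3760 = 9.9627
  (34 − 56.6240)²/56.6240 = 9.0394
χ² = 1.2312 + 1.1171 + 2.6632 + 2.4164 + 9.9627 + 9.0394 = 26.430
df = (3−1)(2−1) = 2. Since 26.430 > 9.21, reject the null hypothesis of independence at α = 0.01.

26.430; reject H₀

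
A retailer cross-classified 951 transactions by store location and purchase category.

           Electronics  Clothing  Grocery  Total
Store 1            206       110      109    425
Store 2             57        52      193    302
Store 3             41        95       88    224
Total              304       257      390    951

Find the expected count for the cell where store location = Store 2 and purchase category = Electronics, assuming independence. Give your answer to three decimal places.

Row total (Store 2) = 302; column total (Electronics) = 304; grand total N = 951.
Expected count = (row total × column total) / N = 302 × 304 / 951 = 96.538.

96.538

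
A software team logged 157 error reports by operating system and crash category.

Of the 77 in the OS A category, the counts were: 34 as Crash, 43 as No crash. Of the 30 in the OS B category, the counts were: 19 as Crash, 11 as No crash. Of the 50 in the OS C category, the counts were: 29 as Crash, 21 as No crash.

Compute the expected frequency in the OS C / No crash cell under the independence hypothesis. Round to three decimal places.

Row total (OS C) = 50; column total (No crash) = 75; grand total N = 157.
Expected count = (row total × column total) / N = 50 × 75 / 157 = 23.885.

23.885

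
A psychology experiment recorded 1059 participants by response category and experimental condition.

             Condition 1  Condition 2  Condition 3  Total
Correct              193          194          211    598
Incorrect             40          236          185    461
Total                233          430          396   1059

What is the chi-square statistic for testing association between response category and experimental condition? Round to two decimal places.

Grand total N = 1059.
Expected counts (row total × column total / N):
  Correct, Condition 1: 598×233/1059 = 131.571
  Correct, Condition 2: 598×430/1059 = 242.814
  Correct, Condition 3: 598×396/1059 = 223.615
  Incorrect, Condition 1: 461×233/1059 = 101.429
  Incorrect, Condition 2: 461×430/1059 = 187.186
  Incorrect, Condition 3: 461×396/1059 = 172.385
Contributions (O − E)²/E:
  (193 − 131.571)²/131.571 = 28.6805
  (194 − 242.814)²/242.814 = 9.8133
  (211 − 223.615)²/223.615 = 0.7117
  (40 − 101.429)²/101.429 = 37.2036
  (236 − 187.186)²/187.186 = 12.7296
  (185 − 172.385)²/172.385 = 0.9232
χ² = 28.6805 + 9.8133 + 0.7117 + 37.2036 + 12.7296 + 0.9232 = 90.06

90.06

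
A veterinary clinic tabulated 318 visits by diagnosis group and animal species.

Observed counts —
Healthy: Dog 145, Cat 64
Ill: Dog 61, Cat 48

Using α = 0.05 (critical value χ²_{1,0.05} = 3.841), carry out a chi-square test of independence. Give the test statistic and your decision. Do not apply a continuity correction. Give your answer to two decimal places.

Row totals: 209, 109. Column totals: 206, 112. Grand total N = 318.
Expected counts (row total × column total / N):
  Healthy, Dog: 209×206/318 = 135.390
  Healthy, Cat: 209×112/318 = 73.610
  Ill, Dog: 109×206/318 = 70.610
  Ill, Cat: 109×112/318 = 38.390
Contributions (O − E)²/E:
  (145 − 135.390)²/135.390 = 0.6821
  (64 − 73.610)²/73.610 = 1.2546
  (61 − 70.610)²/70.610 = 1.3079
  (48 − 38.390)²/38.390 = 2.4056
χ² = 0.6821 + 1.2546 + 1.3079 + 2.4056 = 5.65
df = (2−1)(2−1) = 1. Since 5.65 > 3.841, reject the null hypothesis of independence at α = 0.05.

5.65; reject H₀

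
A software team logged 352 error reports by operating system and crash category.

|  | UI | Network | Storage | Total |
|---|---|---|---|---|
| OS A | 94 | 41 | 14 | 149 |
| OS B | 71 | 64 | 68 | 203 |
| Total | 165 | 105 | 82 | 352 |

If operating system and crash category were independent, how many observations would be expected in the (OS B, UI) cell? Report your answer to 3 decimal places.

95.156

Row total (OS B) = 203; column total (UI) = 165; grand total N = 352.
Expected count = (row total × column total) / N = 203 × 165 / 352 = 95.156.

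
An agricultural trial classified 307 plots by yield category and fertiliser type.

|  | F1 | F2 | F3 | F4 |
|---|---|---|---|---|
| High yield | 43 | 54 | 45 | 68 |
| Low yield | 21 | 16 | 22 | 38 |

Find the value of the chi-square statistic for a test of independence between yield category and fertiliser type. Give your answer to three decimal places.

Row totals: 210, 97. Column totals: 64, 70, 67, 106. Grand total N = 307.
Expected counts (row total × column total / N):
  High yield, F1: 210×64/307 = 43.7785
  High yield, F2: 210×70/307 = 47.8827
  High yield, F3: 210×67/307 = 45.8306
  High yield, F4: 210×106/307 = 72.5081
  Low yield, F1: 97×64/307 = 20.2215
  Low yield, F2: 97×70/307 = 22.1173
  Low yield, F3: 97×67/307 = 21.1694
  Low yield, F4: 97×106/307 = 33.4919
Contributions (O − E)²/E:
  (43 − 43.7785)²/43.7785 = 0.0138
  (54 − 47.8827)²/47.8827 = 0.7815
  (45 − 45.8306)²/45.8306 = 0.0151
  (68 − 72.5081)²/72.5081 = 0.2803
  (21 − 20.2215)²/20.2215 = 0.0300
  (16 − 22.1173)²/22.1173 = 1.6919
  (22 − 21.1694)²/21.1694 = 0.0326
  (38 − 33.4919)²/33.4919 = 0.6068
χ² = 0.0138 + 0.7815 + 0.0151 + 0.2803 + 0.0300 + 1.6919 + 0.0326 + 0.6068 = 3.452

3.452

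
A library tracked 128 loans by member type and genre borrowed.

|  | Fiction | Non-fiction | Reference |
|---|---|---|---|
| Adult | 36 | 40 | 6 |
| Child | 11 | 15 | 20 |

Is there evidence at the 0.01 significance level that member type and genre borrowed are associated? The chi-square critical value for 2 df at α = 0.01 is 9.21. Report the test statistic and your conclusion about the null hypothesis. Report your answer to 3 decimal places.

23.971; reject H₀

Row totals: 82, 46. Column totals: 47, 55, 26. Grand total N = 128.
Expected counts (row total × column total / N):
  Adult, Fiction: 82×47/128 = 30.1094
  Adult, Non-fiction: 82×55/128 = 35.2344
  Adult, Reference: 82×26/128 = 16.6562
  Child, Fiction: 46×47/128 = 16.8906
  Child, Non-fiction: 46×55/128 = 19.7656
  Child, Reference: 46×26/128 = 9.3438
Contributions (O − E)²/E:
  (36 − 30.1094)²/30.1094 = 1.1524
  (40 − 35.2344)²/35.2344 = 0.6446
  (6 − 16.6562)²/16.6562 = 6.8176
  (11 − 16.8906)²/16.8906 = 2.0543
  (15 − 19.7656)²/19.7656 = 1.1490
  (20 − 9.3438)²/9.3438 = 12.1529
χ² = 1.1524 + 0.6446 + 6.8176 + 2.0543 + 1.1490 + 12.1529 = 23.971
df = (2−1)(3−1) = 2. Since 23.971 > 9.21, reject the null hypothesis of independence at α = 0.01.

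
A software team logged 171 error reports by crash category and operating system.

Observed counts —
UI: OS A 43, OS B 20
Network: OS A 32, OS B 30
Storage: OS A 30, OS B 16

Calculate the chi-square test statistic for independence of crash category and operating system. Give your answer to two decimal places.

4.04

Row totals: 63, 62, 46. Column totals: 105, 66. Grand total N = 171.
Expected counts (row total × column total / N):
  UI, OS A: 63×105/171 = 38.684
  UI, OS B: 63×66/171 = 24.316
  Network, OS A: 62×105/171 = 38.070
  Network, OS B: 62×66/171 = 23.930
  Storage, OS A: 46×105/171 = 28.246
  Storage, OS B: 46×66/171 = 17.754
Contributions (O − E)²/E:
  (43 − 38.684)²/38.684 = 0.4815
  (20 − 24.316)²/24.316 = 0.7661
  (32 − 38.070)²/38.070 = 0.9678
  (30 − 23.930)²/23.930 = 1.5397
  (30 − 28.246)²/28.246 = 0.1089
  (16 − 17.754)²/17.754 = 0.1733
χ² = 0.4815 + 0.7661 + 0.9678 + 1.5397 + 0.1089 + 0.1733 = 4.04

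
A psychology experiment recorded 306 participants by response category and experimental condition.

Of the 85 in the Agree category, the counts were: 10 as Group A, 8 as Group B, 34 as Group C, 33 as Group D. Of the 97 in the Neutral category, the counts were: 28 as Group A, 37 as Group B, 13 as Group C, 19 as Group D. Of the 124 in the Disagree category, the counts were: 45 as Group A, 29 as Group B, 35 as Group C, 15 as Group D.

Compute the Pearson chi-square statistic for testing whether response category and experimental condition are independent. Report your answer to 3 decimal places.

Row totals: 85, 97, 124. Column totals: 83, 74, 82, 67. Grand total N = 306.
Expected counts (row total × column total / N):
  Agree, Group A: 85×83/306 = 23.0556
  Agree, Group B: 85×74/306 = 20.5556
  Agree, Group C: 85×82/306 = 22.7778
  Agree, Group D: 85×67/306 = 18.6111
  Neutral, Group A: 97×83/306 = 26.3105
  Neutral, Group B: 97×74/306 = 23.4575
  Neutral, Group C: 97×82/306 = 25.9935
  Neutral, Group D: 97×67/306 = 21.2386
  Disagree, Group A: 124×83/306 = 33.6340
  Disagree, Group B: 124×74/306 = 29.9869
  Disagree, Group C: 124×82/306 = 33.2288
  Disagree, Group D: 124×67/306 = 27.1503
Contributions (O − E)²/E:
  (10 − 23.0556)²/23.0556 = 7.3929
  (8 − 20.5556)²/20.5556 = 7.6691
  (34 − 22.7778)²/22.7778 = 5.5290
  (33 − 18.6111)²/18.6111 = 11.1246
  (28 − 26.3105)²/26.3105 = 0.1085
  (37 − 23.4575)²/23.4575 = 7.8184
  (13 − 25.9935)²/25.9935 = 6.4951
  (19 − 21.2386)²/21.2386 = 0.2360
  (45 − 33.6340)²/33.6340 = 3.8409
  (29 − 29.9869)²/29.9869 = 0.0325
  (35 − 33.2288)²/33.2288 = 0.0944
  (15 − 27.1503)²/27.1503 = 5.4375
χ² = 7.3929 + 7.6691 + 5.5290 + 11.1246 + 0.1085 + 7.8184 + 6.4951 + 0.2360 + 3.8409 + 0.0325 + 0.0944 + 5.4375 = 55.779

55.779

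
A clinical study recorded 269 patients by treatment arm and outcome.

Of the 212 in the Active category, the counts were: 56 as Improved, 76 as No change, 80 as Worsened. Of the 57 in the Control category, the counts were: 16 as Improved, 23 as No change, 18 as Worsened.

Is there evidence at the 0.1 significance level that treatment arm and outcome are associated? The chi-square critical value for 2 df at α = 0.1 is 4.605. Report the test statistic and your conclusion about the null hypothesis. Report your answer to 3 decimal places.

Row totals: 212, 57. Column totals: 72, 99, 98. Grand total N = 269.
Expected counts (row total × column total / N):
  Active, Improved: 212×72/269 = 56.7435
  Active, No change: 212×99/269 = 78.0223
  Active, Worsened: 212×98/269 = 77.2342
  Control, Improved: 57×72/269 = 15.2565
  Control, No change: 57×99/269 = 20.9777
  Control, Worsened: 57×98/269 = 20.7658
Contributions (O − E)²/E:
  (56 − 56.7435)²/56.7435 = 0.0097
  (76 − 78.0223)²/78.0223 = 0.0524
  (80 − 77.2342)²/77.2342 = 0.0990
  (16 − 15.2565)²/15.2565 = 0.0362
  (23 − 20.9777)²/20.9777 = 0.1950
  (18 − 20.7658)²/20.7658 = 0.3684
χ² = 0.0097 + 0.0524 + 0.0990 + 0.0362 + 0.1950 + 0.3684 = 0.761
df = (2−1)(3−1) = 2. Since 0.761 < 4.605, fail to reject the null hypothesis of independence at α = 0.1.

0.761; fail to reject H₀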